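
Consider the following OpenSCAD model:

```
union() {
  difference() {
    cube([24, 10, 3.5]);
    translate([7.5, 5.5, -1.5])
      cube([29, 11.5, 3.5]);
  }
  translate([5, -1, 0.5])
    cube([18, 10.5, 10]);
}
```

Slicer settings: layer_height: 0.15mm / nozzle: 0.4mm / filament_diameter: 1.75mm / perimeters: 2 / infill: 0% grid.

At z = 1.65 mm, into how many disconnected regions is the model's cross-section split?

At z = 1.65 mm: the 24×10 cube contributes its full rectangle; the 29×11.5 cube at (7.5, 5.5) contributes its full rectangle; Taking the first minus the rest: starting from the 24×10 cube, the 29×11.5 cube at (7.5, 5.5) partially overlaps it — only the 74.25 mm² overlap (of its 333.50 mm²) is removed, clipping the outline — 1 connected region; the 18×10.5 cube at (5, -1) contributes its full rectangle; Combining (union): the regions partially overlap (shared area 109.00 mm²), so overlapping operands fuse into one piece — 1 connected region. The result has 1 disconnected region.

1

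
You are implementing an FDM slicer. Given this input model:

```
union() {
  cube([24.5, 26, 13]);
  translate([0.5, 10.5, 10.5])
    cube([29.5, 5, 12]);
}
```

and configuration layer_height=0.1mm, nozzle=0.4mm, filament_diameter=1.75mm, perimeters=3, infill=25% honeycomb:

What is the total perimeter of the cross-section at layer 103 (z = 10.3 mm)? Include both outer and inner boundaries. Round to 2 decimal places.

At z = 10.3 mm: the cube (footprint 24.5×26) is included at this height (perimeter 101.00 mm); the cube at (0.5, 10.5) does not reach this height (z outside [10.5, 22.5]); Taking the union: only the 24.5×26 cube is present, so the union is just that shape — boundary = 101.00 mm. Overall, the cross-section is a single solid region. Total boundary length (outer) = 101.00 mm.

101.00 mm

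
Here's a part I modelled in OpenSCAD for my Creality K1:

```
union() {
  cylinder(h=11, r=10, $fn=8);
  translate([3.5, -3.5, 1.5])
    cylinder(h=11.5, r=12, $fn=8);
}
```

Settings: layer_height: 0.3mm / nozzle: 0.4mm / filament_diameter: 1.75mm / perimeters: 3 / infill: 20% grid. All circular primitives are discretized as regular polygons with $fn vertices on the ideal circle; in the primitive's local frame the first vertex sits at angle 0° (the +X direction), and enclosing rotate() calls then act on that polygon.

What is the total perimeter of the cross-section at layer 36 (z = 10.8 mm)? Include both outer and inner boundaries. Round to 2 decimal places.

At z = 10.8 mm: the r=10 cylinder contributes a regular 8-gon of circumradius 10 (perimeter = 2·8·10.000·sin(180°/8) = 61.23 mm); the cylinder at (3.5, -3.5): section is a regular 8-gon, circumradius r=12 (perimeter = 2·8·12.000·sin(180°/8) = 73.48 mm); Taking the union: the regions partially overlap (shared area 236.42 mm²), so the edge portions inside another operand are dropped and the merged outline is re-measured after clipping — boundary = 78.07 mm. Overall, the cross-section is a single solid region. Total boundary length (outer) = 78.07 mm.

78.07 mm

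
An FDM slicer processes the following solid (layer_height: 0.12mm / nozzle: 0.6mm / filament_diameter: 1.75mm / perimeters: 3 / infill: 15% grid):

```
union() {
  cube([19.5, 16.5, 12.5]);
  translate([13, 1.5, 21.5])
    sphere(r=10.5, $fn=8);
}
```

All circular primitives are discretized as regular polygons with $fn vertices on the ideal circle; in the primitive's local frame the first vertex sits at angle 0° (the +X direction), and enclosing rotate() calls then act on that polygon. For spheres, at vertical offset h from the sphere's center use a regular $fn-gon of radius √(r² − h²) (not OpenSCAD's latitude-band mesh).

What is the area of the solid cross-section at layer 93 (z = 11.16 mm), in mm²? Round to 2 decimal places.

322.01 mm²

At z = 11.16 mm: the cube (footprint 19.5×16.5) is included at this height (area 321.75 mm²); the r=10.5 sphere at (13, 1.5) contributes a regular 8-gon of circumradius √(10.5²−10.34²) = 1.826 (area = (8/2)·1.826²·sin(360°/8) = 9.43 mm²); Taking the union: the regions partially overlap — summed areas 331.18 mm² minus the doubly-counted overlap 9.17 mm² gives 322.01 mm² — area = 322.01 mm². Overall, the cross-section is a single solid region. Net area = 322.01 mm².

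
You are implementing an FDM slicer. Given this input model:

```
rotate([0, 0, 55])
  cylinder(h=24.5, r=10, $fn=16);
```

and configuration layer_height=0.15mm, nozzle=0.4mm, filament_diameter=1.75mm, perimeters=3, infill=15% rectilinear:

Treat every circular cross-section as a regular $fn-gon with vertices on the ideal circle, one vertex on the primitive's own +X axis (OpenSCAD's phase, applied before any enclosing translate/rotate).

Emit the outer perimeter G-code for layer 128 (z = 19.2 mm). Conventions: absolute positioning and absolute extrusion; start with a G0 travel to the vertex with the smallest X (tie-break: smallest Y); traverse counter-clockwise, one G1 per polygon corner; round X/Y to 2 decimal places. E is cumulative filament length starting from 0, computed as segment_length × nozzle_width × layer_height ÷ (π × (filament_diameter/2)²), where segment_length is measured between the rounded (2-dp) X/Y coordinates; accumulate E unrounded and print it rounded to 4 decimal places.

At z = 19.2 mm: the r=10 cylinder contributes a regular 16-gon of circumradius 10; (whole slice rotated 55° about Z — lengths, areas and connectivity unchanged). The outline is a single polygon with 16 vertices. Extrusion per mm of travel: 0.4 × 0.15 / (π × 0.875²) = 0.024945. Accumulating E over each segment gives final E = 1.5571.

G0 X-9.85 Y-1.74 Z19.20
G1 X-8.43 Y-5.37 E0.0972
G1 X-5.74 Y-8.19 E0.1944
G1 X-2.16 Y-9.76 E0.2920
G1 X1.74 Y-9.85 E0.3893
G1 X5.37 Y-8.43 E0.4865
G1 X8.19 Y-5.74 E0.5837
G1 X9.76 Y-2.16 E0.6812
G1 X9.85 Y1.74 E0.7786
G1 X8.43 Y5.37 E0.8758
G1 X5.74 Y8.19 E0.9730
G1 X2.16 Y9.76 E1.0705
G1 X-1.74 Y9.85 E1.1678
G1 X-5.37 Y8.43 E1.2651
G1 X-8.19 Y5.74 E1.3623
G1 X-9.76 Y2.16 E1.4598
G1 X-9.85 Y-1.74 E1.5571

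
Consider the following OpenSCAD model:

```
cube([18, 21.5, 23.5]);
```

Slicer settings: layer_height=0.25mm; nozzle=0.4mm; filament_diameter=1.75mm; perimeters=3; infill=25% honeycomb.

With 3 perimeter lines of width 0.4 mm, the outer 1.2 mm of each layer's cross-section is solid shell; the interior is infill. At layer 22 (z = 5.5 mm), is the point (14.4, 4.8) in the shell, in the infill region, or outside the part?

At z = 5.5 mm: the 18×21.5 cube contributes its full rectangle. Overall, the cross-section is a single solid region. The nearest boundary edge runs (18.00, 0.00)→(18.00, 21.50); distance from the point to it = 3.60 mm. The point is inside the cross-section and 3.60 mm from the nearest boundary — more than the 1.2 mm shell width (3 × 0.4), so it's in the infill interior.

infill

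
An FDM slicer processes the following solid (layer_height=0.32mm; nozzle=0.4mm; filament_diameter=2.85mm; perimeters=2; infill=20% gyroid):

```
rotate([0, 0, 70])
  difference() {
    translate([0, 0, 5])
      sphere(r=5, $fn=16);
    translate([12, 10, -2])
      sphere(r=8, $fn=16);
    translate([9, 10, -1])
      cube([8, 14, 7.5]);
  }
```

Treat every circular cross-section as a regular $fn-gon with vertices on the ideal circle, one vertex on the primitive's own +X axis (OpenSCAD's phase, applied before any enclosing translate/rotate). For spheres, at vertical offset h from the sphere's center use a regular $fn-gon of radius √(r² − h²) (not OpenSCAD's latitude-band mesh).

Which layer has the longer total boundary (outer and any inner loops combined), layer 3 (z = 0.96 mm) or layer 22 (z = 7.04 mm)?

layer 22 (z = 7.04 mm)

Layer 3 (z = 0.96): the r=5 sphere slices to a regular 16-gon of circumradius 2.946 (√(r²−h²) with h=4.04 from center) (perimeter = 2·16·2.946·sin(180°/16) = 18.39 mm); the r=8 sphere at (12, 10) contributes a regular 16-gon of circumradius √(8²−2.96²) = 7.432 (perimeter = 2·16·7.432·sin(180°/16) = 46.40 mm); the cube at (9, 10) is present — its section is the full 8×14 rectangle (perimeter 44.00 mm); After the difference (first − rest): starting from the r=5 sphere, the r=8 sphere at (12, 10) misses the remaining region (no effect); the 8×14 cube at (9, 10) misses the remaining region (no effect) — boundary = 18.39 mm; (rotated 70° about Z; rotation is an isometry so areas/perimeters/island counts are preserved). So its perimeter = 18.39 mm. Layer 22 (z = 7.04): the r=5 sphere contributes a regular 16-gon of circumradius √(5²−2.04²) = 4.565 (perimeter = 2·16·4.565·sin(180°/16) = 28.50 mm); the sphere at (12, 10) does not reach this height (|z−center|=9.040 > r=8); the cube at (9, 10) is absent (z outside [-1, 6.5]); Taking the first minus the rest: none of the subtracted shapes is present at this height, so the r=5 sphere is unchanged — boundary = 28.50 mm; (rotated 70° about Z; rotation is an isometry so areas/perimeters/island counts are preserved). So its perimeter = 28.50 mm. Layer 22 is larger (28.50 vs 18.39 mm).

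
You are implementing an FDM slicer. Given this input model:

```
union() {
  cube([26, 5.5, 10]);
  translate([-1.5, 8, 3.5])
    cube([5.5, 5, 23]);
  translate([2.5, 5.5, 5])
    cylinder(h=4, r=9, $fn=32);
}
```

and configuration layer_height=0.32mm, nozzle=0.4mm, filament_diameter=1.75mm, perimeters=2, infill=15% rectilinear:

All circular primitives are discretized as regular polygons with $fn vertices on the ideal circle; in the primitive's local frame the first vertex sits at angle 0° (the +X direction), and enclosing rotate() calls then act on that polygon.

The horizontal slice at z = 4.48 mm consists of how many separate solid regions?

2

At z = 4.48 mm: the cube is present — its section is the full 26×5.5 rectangle; the cube at (-1.5, 8) (footprint 5.5×5) is included at this height; the cylinder at (2.5, 5.5) is not intersected at this z (z outside [5, 9]); Combining (union): the 2 present regions are separate (no shared area or edge), so areas and boundary lengths simply add and each stays a separate island — 2 connected regions. The result has 2 disconnected regions.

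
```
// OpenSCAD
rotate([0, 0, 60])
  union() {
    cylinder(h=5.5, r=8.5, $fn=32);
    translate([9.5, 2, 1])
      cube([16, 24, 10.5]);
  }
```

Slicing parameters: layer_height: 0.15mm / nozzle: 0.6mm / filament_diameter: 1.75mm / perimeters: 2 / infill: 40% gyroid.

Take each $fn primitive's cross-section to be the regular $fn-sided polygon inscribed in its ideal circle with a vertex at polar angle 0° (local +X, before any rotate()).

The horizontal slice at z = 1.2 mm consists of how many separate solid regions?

2

At z = 1.2 mm: the r=8.5 cylinder gives a regular 32-gon of circumradius 8.5 (constant along its height); the 16×24 cube at (9.5, 2) contributes its full rectangle; Taking the union: the 2 present regions are separate (no shared area or edge), so areas and boundary lengths simply add and each stays a separate island — 2 connected regions; (whole slice rotated 60° about Z — lengths, areas and connectivity unchanged). The result has 2 disconnected regions.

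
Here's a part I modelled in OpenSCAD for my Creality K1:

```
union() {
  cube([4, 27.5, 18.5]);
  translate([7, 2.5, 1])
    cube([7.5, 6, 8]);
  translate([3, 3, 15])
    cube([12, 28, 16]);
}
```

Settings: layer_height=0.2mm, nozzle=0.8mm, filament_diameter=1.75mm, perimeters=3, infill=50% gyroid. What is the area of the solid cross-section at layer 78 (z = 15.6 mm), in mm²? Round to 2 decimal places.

At z = 15.6 mm: the cube (footprint 4×27.5) is included at this height (area 110.00 mm²); the cube at (7, 2.5) is absent (z outside [1, 9]); the 12×28 cube at (3, 3) contributes its full rectangle (area 336.00 mm²); Merging all regions: the regions partially overlap — summed areas 446.00 mm² minus the doubly-counted overlap 24.50 mm² gives 421.50 mm² — area = 421.50 mm². Overall, the cross-section is a single solid region. Net area = 421.50 mm².

421.50 mm²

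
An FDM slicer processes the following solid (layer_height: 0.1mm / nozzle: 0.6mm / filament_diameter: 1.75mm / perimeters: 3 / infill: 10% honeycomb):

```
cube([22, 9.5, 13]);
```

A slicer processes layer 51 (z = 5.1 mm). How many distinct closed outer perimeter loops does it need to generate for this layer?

At z = 5.1 mm: the cube (footprint 22×9.5) is included at this height. The result has 1 disconnected region.

1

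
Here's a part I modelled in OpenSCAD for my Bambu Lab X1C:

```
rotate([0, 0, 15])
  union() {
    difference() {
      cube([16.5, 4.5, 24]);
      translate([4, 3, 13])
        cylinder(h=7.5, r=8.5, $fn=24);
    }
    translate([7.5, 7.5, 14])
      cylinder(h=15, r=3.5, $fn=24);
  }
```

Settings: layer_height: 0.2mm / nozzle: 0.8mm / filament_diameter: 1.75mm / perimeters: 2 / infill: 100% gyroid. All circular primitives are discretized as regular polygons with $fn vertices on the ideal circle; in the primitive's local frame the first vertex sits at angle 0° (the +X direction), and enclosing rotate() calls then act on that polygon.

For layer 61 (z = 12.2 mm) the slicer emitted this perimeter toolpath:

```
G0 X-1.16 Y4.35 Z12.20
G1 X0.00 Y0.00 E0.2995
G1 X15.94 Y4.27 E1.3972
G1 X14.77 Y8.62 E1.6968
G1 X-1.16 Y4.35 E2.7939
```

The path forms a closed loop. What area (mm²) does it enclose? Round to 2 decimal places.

Apply the shoelace formula to the sequence of (X, Y) vertices; enclosed area = 74.29 mm².

74.29 mm²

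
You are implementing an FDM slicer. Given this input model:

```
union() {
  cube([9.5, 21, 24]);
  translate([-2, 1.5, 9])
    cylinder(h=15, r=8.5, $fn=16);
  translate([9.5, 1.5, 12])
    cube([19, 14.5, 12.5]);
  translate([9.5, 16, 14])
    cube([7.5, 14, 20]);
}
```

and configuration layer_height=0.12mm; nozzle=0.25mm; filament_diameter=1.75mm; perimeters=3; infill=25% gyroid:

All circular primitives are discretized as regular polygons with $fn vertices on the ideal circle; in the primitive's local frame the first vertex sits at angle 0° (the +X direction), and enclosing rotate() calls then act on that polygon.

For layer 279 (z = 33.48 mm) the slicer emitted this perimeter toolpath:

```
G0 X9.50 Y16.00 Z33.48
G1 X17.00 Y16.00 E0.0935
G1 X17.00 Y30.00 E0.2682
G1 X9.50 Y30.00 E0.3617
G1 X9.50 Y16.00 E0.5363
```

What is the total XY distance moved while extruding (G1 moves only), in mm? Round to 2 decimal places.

43.00 mm

Sum the Euclidean lengths of each G1 segment: total = 43.00 mm.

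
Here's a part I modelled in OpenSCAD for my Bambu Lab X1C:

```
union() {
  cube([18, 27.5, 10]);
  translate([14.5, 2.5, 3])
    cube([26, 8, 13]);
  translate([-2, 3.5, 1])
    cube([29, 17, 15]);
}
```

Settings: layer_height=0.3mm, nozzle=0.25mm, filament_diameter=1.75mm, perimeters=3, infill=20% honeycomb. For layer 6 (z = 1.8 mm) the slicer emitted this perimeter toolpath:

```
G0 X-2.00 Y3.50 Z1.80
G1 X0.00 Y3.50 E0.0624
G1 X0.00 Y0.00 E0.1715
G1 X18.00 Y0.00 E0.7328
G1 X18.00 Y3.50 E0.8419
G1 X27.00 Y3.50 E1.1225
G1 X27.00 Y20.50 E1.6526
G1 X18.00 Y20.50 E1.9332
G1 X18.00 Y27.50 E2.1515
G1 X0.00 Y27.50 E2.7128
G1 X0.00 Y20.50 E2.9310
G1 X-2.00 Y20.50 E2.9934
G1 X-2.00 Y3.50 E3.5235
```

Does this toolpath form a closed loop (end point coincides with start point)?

yes

Start point (G0): (-2.00, 3.50). End point (last G1): the path returns to the start — closed.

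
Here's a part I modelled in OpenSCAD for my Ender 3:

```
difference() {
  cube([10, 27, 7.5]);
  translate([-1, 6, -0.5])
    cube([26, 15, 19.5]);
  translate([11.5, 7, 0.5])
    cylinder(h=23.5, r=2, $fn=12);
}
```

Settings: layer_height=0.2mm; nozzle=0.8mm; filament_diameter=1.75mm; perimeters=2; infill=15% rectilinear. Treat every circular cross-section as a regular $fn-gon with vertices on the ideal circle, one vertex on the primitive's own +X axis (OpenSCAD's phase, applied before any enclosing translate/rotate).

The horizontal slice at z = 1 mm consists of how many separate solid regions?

At z = 1 mm: the 10×27 cube contributes its full rectangle; the cube at (-1, 6) (footprint 26×15) is included at this height; the cylinder at (11.5, 7): section is a regular 12-gon, circumradius r=2; Taking the first minus the rest: starting from the 10×27 cube, the 26×15 cube at (-1, 6) partially overlaps it — only the 150.00 mm² overlap (of its 390.00 mm²) is removed, clipping the outline; the r=2 cylinder at (11.5, 7) partially overlaps it — only the 0.03 mm² overlap (of its 12.00 mm²) is removed, clipping the outline — 2 connected regions. The result has 2 disconnected regions.

2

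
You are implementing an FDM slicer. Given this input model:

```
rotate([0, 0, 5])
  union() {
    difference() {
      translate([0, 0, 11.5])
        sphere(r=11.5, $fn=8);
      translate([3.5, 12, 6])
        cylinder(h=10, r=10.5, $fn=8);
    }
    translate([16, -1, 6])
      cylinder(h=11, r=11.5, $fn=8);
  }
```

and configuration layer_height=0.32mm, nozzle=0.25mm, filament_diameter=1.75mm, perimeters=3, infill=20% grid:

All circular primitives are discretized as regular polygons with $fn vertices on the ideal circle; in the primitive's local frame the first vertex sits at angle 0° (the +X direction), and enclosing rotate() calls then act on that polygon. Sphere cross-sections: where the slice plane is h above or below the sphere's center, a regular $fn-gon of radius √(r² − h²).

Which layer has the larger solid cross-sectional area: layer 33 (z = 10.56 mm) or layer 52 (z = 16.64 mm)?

Layer 33 (z = 10.56): the sphere: section is a regular 8-gon, circumradius = √(r²−h²) = √(11.5²−0.94²) = 11.462 (area = (8/2)·11.462²·sin(360°/8) = 371.56 mm²); the r=10.5 cylinder at (3.5, 12) contributes a regular 8-gon of circumradius 10.5 (area = (8/2)·10.500²·sin(360°/8) = 311.83 mm²); Taking the first minus the rest: starting from the r=11.5 sphere (371.56 mm²), the r=10.5 cylinder at (3.5, 12) partially overlaps it — only the 96.02 mm² overlap (of its 311.83 mm²) is removed, clipping the outline — area = 275.54 mm²; the r=11.5 cylinder at (16, -1) gives a regular 8-gon of circumradius 11.5 (constant along its height) (area = (8/2)·11.500²·sin(360°/8) = 374.06 mm²); Combining (union): the regions partially overlap — summed areas 649.60 mm² minus the doubly-counted overlap 49.61 mm² gives 599.99 mm² — area = 599.99 mm²; (whole slice rotated 5° about Z — lengths, areas and connectivity unchanged). So its area = 599.99 mm². Layer 52 (z = 16.64): the r=11.5 sphere slices to a regular 8-gon of circumradius 10.287 (√(r²−h²) with h=5.14 from center) (area = (8/2)·10.287²·sin(360°/8) = 299.33 mm²); the cylinder at (3.5, 12) is absent (z outside [6, 16]); Subtracting the remaining from the first: none of the subtracted shapes is present at this height, so the r=11.5 sphere is unchanged — area = 299.33 mm²; the cylinder at (16, -1): section is a regular 8-gon, circumradius r=11.5 (area = (8/2)·11.500²·sin(360°/8) = 374.06 mm²); Merging all regions: the regions partially overlap — summed areas 673.39 mm² minus the doubly-counted overlap 40.21 mm² gives 633.18 mm² — area = 633.18 mm²; (rotated 5° about Z; rotation is an isometry so areas/perimeters/island counts are preserved). So its area = 633.18 mm². Layer 52 is larger (633.18 vs 599.99 mm²).

layer 52 (z = 16.64 mm)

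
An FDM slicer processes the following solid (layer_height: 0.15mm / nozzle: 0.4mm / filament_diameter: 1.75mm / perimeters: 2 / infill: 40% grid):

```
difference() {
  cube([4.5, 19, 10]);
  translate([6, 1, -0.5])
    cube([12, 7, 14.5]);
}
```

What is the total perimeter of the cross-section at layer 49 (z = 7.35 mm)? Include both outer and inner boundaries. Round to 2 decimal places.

At z = 7.35 mm: the cube (footprint 4.5×19) is included at this height (perimeter 47.00 mm); the cube at (6, 1) (footprint 12×7) is included at this height (perimeter 38.00 mm); Taking the first minus the rest: starting from the 4.5×19 cube, the 12×7 cube at (6, 1) misses the remaining region (no effect) — boundary = 47.00 mm. Overall, the cross-section is a single solid region. Total boundary length (outer) = 47.00 mm.

47.00 mm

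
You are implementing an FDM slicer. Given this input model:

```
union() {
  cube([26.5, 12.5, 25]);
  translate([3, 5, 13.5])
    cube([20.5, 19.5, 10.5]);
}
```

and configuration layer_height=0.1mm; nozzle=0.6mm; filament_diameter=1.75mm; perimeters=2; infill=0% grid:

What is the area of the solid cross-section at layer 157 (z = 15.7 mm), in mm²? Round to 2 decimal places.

577.25 mm²

At z = 15.7 mm: the cube is present — its section is the full 26.5×12.5 rectangle (area 331.25 mm²); the cube at (3, 5) is present — its section is the full 20.5×19.5 rectangle (area 399.75 mm²); Merging all regions: the regions partially overlap — summed areas 731.00 mm² minus the doubly-counted overlap 153.75 mm² gives 577.25 mm² — area = 577.25 mm². Overall, the cross-section is a single solid region. Net area = 577.25 mm².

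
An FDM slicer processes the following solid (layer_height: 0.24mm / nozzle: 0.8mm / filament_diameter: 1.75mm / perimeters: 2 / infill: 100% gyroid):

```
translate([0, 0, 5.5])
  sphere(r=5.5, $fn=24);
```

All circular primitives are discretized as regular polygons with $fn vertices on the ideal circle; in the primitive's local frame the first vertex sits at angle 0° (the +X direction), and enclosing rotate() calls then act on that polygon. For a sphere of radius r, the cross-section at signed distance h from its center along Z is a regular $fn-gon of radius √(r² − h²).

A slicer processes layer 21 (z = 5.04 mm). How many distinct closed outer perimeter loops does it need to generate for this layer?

At z = 5.04 mm: the r=5.5 sphere slices to a regular 24-gon of circumradius 5.481 (√(r²−h²) with h=0.46 from center). The result has 1 disconnected region.

1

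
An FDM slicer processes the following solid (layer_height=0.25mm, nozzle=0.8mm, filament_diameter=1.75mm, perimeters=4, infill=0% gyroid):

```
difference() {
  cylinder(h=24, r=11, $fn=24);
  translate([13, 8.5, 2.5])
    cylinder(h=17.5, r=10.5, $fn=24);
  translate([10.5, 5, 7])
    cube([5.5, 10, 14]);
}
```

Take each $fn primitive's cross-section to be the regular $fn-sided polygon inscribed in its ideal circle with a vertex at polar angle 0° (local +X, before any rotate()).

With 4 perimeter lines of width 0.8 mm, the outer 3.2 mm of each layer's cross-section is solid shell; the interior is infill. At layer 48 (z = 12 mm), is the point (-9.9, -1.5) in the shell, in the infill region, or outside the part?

At z = 12 mm: the cylinder: section is a regular 24-gon, circumradius r=11; the r=10.5 cylinder at (13, 8.5) gives a regular 24-gon of circumradius 10.5 (constant along its height); the cube at (10.5, 5) is present — its section is the full 5.5×10 rectangle; Taking the first minus the rest: starting from the r=11 cylinder, the r=10.5 cylinder at (13, 8.5) partially overlaps it — only the 58.98 mm² overlap (of its 342.42 mm²) is removed, clipping the outline; the 5.5×10 cube at (10.5, 5) misses the remaining region (no effect) — 1 connected region. Overall, the cross-section is a single solid region. The nearest boundary edge runs (-10.63, -2.85)→(-11.00, 0.00); distance from the point to it = 0.89 mm. The point is inside the cross-section, 0.89 mm from the nearest boundary — within the 3.2 mm shell band (4 × 0.8).

shell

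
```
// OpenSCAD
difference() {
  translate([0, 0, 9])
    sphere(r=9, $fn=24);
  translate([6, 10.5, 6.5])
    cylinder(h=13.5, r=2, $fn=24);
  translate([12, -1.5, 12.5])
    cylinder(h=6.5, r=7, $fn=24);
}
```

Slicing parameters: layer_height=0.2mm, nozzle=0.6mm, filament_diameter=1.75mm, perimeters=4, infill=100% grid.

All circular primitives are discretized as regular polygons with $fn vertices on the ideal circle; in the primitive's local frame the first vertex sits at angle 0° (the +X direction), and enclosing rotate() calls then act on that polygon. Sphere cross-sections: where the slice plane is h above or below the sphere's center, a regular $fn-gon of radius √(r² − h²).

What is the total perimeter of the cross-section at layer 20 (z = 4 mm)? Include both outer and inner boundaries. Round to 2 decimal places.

46.88 mm

At z = 4 mm: the r=9 sphere slices to a regular 24-gon of circumradius 7.483 (√(r²−h²) with h=5 from center) (perimeter = 2·24·7.483·sin(180°/24) = 46.88 mm); the cylinder at (6, 10.5) is absent (z outside [6.5, 20]); the cylinder at (12, -1.5) does not reach this height (z outside [12.5, 19]); After the difference (first − rest): none of the subtracted shapes is present at this height, so the r=9 sphere is unchanged — boundary = 46.88 mm. Overall, the cross-section is a single solid region. Total boundary length (outer) = 46.88 mm.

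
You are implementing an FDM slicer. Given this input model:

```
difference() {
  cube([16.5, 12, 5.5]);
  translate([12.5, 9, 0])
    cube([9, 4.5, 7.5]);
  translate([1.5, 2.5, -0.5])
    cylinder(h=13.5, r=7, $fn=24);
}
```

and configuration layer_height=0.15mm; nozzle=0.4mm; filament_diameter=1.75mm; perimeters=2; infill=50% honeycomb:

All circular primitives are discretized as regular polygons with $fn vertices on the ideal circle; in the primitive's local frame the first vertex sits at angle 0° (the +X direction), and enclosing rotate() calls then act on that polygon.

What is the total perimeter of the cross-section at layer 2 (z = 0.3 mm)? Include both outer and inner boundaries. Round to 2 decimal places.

54.77 mm

At z = 0.3 mm: the cube (footprint 16.5×12) is included at this height (perimeter 57.00 mm); the cube at (12.5, 9) (footprint 9×4.5) is included at this height (perimeter 27.00 mm); the r=7 cylinder at (1.5, 2.5) gives a regular 24-gon of circumradius 7 (constant along its height) (perimeter = 2·24·7.000·sin(180°/24) = 43.86 mm); Subtracting the remaining from the first: starting from the 16.5×12 cube, the 9×4.5 cube at (12.5, 9) partially overlaps it — only the 12.00 mm² overlap (of its 40.50 mm²) is removed, clipping the outline; the r=7 cylinder at (1.5, 2.5) partially overlaps it — only the 69.17 mm² overlap (of its 152.19 mm²) is removed, clipping the outline — boundary = 54.77 mm. Overall, the cross-section is a single solid region. Total boundary length (outer) = 54.77 mm.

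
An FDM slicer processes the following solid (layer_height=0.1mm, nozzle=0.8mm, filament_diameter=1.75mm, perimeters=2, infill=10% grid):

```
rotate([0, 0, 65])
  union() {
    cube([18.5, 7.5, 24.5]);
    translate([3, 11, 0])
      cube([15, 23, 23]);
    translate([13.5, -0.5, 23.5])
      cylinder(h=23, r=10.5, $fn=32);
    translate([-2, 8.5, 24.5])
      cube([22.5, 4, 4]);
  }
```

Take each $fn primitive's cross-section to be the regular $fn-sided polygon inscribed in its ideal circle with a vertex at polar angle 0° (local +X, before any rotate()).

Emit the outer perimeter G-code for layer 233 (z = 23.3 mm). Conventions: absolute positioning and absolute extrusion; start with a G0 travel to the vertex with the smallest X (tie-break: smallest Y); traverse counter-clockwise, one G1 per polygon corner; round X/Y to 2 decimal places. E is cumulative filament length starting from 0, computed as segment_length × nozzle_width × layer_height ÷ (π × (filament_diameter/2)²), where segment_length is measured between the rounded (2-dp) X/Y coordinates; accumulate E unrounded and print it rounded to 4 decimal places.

At z = 23.3 mm: the 18.5×7.5 cube contributes its full rectangle; the cube at (3, 11) does not reach this height (z outside [0, 23]); the cylinder at (13.5, -0.5) is absent (z outside [23.5, 46.5]); the cube at (-2, 8.5) does not reach this height (z outside [24.5, 28.5]); Merging all regions: only the 18.5×7.5 cube is present, so the union is just that shape — 1 connected region; (whole slice rotated 65° about Z — lengths, areas and connectivity unchanged). The outline is a single polygon with 4 vertices. Extrusion per mm of travel: 0.8 × 0.1 / (π × 0.875²) = 0.033260. Accumulating E over each segment gives final E = 1.7299.

G0 X-6.80 Y3.17 Z23.30
G1 X0.00 Y0.00 E0.2495
G1 X7.82 Y16.77 E0.8650
G1 X1.02 Y19.94 E1.1145
G1 X-6.80 Y3.17 E1.7299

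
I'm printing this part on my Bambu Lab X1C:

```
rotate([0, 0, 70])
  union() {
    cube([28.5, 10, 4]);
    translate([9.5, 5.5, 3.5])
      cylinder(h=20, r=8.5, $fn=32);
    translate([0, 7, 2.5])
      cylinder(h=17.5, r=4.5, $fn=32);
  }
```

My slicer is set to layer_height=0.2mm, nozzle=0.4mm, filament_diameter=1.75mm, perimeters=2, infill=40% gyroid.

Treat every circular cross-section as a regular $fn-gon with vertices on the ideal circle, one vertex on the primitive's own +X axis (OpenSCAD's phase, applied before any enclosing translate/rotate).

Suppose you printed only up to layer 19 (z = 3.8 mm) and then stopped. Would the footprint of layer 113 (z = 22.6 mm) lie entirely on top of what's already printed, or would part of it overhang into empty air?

entirely on top

Compare the two slices. At z = 3.8: the 28.5×10 cube contributes its full rectangle (area 285.00 mm²); the r=8.5 cylinder at (9.5, 5.5) gives a regular 32-gon of circumradius 8.5 (constant along its height) (area = (32/2)·8.500²·sin(360°/32) = 225.52 mm²); the r=4.5 cylinder at (0, 7) gives a regular 32-gon of circumradius 4.5 (constant along its height) (area = (32/2)·4.500²·sin(360°/32) = 63.21 mm²); Combining (union): the regions partially overlap — summed areas 573.73 mm² minus the doubly-counted overlap 187.13 mm² gives 386.60 mm² — area = 386.60 mm²; (whole slice rotated 70° about Z — lengths, areas and connectivity unchanged). At z = 22.6: the cube does not reach this height (z outside [0, 4]); the cylinder at (9.5, 5.5): section is a regular 32-gon, circumradius r=8.5 (area = (32/2)·8.500²·sin(360°/32) = 225.52 mm²); the cylinder at (0, 7) does not reach this height (z outside [2.5, 20]); Taking the union: only the r=8.5 cylinder at (9.5, 5.5) is present, so the union is just that shape — area = 225.52 mm²; (whole slice rotated 70° about Z — lengths, areas and connectivity unchanged). Checking containment: the cross-section at z = 22.6 is a subset of the cross-section at z = 3.8.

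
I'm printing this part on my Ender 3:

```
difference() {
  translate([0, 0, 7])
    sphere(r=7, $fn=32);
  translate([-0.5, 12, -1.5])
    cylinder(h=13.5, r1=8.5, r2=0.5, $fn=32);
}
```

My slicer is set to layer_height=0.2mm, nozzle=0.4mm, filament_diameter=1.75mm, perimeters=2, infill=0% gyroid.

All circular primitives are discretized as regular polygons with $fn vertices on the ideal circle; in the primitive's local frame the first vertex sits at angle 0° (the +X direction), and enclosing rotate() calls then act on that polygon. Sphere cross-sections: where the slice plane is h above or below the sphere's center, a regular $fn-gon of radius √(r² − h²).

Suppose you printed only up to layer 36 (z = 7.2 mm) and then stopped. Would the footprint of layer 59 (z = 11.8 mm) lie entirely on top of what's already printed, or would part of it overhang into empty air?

entirely on top

Compare the two slices. At z = 7.2: the r=7 sphere contributes a regular 32-gon of circumradius √(7²−0.2²) = 6.997 (area = (32/2)·6.997²·sin(360°/32) = 152.83 mm²); the cone at (-0.5, 12): at t=0.644 of its height the radius interpolates to r₁+(r₂−r₁)t = 3.344, giving a regular 32-gon of that circumradius (area = (32/2)·3.344²·sin(360°/32) = 34.91 mm²); After the difference (first − rest): starting from the r=7 sphere (152.83 mm²), the cone at (-0.5, 12) misses the remaining region (no effect) — area = 152.83 mm². At z = 11.8: the r=7 sphere slices to a regular 32-gon of circumradius 5.095 (√(r²−h²) with h=4.8 from center) (area = (32/2)·5.095²·sin(360°/32) = 81.03 mm²); the cone at (-0.5, 12) contributes a regular 32-gon of circumradius 0.619 (interpolated between r1=8.5 and r2=0.5 at t=0.985) (area = (32/2)·0.619²·sin(360°/32) = 1.19 mm²); Taking the first minus the rest: starting from the r=7 sphere (81.03 mm²), the cone at (-0.5, 12) misses the remaining region (no effect) — area = 81.03 mm². Checking containment: the cross-section at z = 11.8 is a subset of the cross-section at z = 7.2.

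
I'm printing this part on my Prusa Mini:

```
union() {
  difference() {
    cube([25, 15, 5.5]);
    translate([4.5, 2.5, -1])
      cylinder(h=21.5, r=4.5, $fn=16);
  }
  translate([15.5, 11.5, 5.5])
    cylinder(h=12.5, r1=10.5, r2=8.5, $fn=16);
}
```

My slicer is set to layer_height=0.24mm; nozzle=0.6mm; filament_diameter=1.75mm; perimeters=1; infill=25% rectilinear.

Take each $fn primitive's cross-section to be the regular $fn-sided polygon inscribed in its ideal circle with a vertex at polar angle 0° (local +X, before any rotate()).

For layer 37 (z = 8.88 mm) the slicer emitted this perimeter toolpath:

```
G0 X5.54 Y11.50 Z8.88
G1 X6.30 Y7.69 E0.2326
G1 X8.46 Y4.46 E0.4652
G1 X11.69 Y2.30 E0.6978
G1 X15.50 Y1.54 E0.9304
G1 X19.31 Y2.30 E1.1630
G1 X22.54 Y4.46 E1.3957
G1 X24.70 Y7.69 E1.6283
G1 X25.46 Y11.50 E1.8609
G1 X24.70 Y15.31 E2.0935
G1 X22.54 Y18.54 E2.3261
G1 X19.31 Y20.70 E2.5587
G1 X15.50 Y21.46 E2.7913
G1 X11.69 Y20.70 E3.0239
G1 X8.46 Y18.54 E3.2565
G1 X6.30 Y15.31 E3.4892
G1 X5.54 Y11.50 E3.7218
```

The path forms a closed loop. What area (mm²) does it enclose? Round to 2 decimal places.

Apply the shoelace formula to the sequence of (X, Y) vertices; enclosed area = 303.57 mm².

303.57 mm²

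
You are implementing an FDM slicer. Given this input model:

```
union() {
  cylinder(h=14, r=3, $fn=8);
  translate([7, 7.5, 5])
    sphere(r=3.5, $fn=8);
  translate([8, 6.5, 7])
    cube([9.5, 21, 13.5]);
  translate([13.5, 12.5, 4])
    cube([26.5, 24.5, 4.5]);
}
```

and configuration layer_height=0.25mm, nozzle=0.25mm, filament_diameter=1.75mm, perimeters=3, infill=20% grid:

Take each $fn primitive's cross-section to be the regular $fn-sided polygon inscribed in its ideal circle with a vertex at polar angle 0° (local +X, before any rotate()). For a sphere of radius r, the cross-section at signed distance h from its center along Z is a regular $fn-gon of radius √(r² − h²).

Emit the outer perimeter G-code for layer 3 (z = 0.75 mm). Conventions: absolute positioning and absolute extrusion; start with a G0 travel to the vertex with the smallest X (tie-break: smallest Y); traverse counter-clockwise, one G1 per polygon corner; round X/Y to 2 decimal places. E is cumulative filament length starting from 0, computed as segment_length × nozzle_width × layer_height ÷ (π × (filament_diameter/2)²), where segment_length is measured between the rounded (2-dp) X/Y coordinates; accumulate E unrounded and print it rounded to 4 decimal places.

At z = 0.75 mm: the cylinder: section is a regular 8-gon, circumradius r=3; the sphere at (7, 7.5) does not reach this height (|z−center|=4.250 > r=3.5); the cube at (8, 6.5) does not reach this height (z outside [7, 20.5]); the cube at (13.5, 12.5) is absent (z outside [4, 8.5]); Merging all regions: only the r=3 cylinder is present, so the union is just that shape — 1 connected region. The outline is a single polygon with 8 vertices. Extrusion per mm of travel: 0.25 × 0.25 / (π × 0.875²) = 0.025984. Accumulating E over each segment gives final E = 0.4772.

G0 X-3.00 Y0.00 Z0.75
G1 X-2.12 Y-2.12 E0.0596
G1 X0.00 Y-3.00 E0.1193
G1 X2.12 Y-2.12 E0.1789
G1 X3.00 Y0.00 E0.2386
G1 X2.12 Y2.12 E0.2982
G1 X0.00 Y3.00 E0.3579
G1 X-2.12 Y2.12 E0.4175
G1 X-3.00 Y0.00 E0.4772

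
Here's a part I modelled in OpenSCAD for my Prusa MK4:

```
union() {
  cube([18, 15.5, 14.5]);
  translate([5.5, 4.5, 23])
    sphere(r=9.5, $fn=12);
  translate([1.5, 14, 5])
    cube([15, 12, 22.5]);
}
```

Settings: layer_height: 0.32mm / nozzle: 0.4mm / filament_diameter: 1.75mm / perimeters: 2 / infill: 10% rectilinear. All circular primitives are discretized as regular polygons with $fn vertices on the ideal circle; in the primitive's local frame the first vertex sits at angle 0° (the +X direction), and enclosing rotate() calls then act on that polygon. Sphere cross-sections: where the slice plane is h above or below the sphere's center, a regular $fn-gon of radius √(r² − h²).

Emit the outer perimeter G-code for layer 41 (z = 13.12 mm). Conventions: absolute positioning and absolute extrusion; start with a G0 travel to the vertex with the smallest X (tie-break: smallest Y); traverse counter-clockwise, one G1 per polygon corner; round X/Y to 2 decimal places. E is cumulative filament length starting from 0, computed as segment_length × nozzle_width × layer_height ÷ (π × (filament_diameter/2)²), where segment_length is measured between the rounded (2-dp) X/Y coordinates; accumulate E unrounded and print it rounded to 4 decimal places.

At z = 13.12 mm: the 18×15.5 cube contributes its full rectangle; the sphere at (5.5, 4.5) is absent (|z−center|=9.880 > r=9.5); the cube at (1.5, 14) is present — its section is the full 15×12 rectangle; Combining (union): the regions partially overlap (shared area 22.50 mm²), so overlapping operands fuse into one piece — 1 connected region. The outline is a single polygon with 8 vertices. Extrusion per mm of travel: 0.4 × 0.32 / (π × 0.875²) = 0.053216. Accumulating E over each segment gives final E = 4.6830.

G0 X0.00 Y0.00 Z13.12
G1 X18.00 Y0.00 E0.9579
G1 X18.00 Y15.50 E1.7827
G1 X16.50 Y15.50 E1.8626
G1 X16.50 Y26.00 E2.4213
G1 X1.50 Y26.00 E3.2196
G1 X1.50 Y15.50 E3.7784
G1 X0.00 Y15.50 E3.8582
G1 X0.00 Y0.00 E4.6830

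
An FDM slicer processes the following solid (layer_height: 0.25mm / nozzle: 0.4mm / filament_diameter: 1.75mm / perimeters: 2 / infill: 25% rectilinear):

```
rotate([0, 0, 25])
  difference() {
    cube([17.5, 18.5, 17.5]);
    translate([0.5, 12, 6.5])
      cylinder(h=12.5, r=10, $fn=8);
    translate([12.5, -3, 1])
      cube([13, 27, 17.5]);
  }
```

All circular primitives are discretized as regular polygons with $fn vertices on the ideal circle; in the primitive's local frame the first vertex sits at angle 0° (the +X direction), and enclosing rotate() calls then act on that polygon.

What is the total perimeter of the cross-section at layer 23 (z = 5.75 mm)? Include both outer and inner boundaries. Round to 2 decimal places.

62.00 mm

At z = 5.75 mm: the cube (footprint 17.5×18.5) is included at this height (perimeter 72.00 mm); the cylinder at (0.5, 12) is absent (z outside [6.5, 19]); the cube at (12.5, -3) (footprint 13×27) is included at this height (perimeter 80.00 mm); After the difference (first − rest): starting from the 17.5×18.5 cube, the 13×27 cube at (12.5, -3) partially overlaps it — only the 92.50 mm² overlap (of its 351.00 mm²) is removed, clipping the outline — boundary = 62.00 mm; (whole slice rotated 25° about Z — lengths, areas and connectivity unchanged). Overall, the cross-section is a single solid region. Total boundary length (outer) = 62.00 mm.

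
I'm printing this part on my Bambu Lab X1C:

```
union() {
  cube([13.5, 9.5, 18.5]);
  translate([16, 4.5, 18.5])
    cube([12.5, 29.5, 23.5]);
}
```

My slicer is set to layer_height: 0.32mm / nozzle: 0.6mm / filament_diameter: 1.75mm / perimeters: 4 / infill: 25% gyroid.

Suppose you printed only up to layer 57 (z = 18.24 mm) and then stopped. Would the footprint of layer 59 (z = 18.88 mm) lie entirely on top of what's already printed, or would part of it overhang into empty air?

part overhangs

Compare the two slices. At z = 18.24: the 13.5×9.5 cube contributes its full rectangle (area 128.25 mm²); the cube at (16, 4.5) is not intersected at this z (z outside [18.5, 42]); Merging all regions: only the 13.5×9.5 cube is present, so the union is just that shape — area = 128.25 mm². At z = 18.88: the cube does not reach this height (z outside [0, 18.5]); the cube at (16, 4.5) is present — its section is the full 12.5×29.5 rectangle (area 368.75 mm²); Combining (union): only the 12.5×29.5 cube at (16, 4.5) is present, so the union is just that shape — area = 368.75 mm². Checking containment: at z = 18.88 the cross-section extends beyond the z = 18.24 cross-section by about 368.75 mm².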